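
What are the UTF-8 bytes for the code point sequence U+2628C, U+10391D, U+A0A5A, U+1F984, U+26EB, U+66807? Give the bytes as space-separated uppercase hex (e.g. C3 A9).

U+2628C: 4-byte form → F0 A6 8A 8C.
U+10391D: 4-byte form → F4 83 A4 9D.
U+A0A5A: 4-byte form → F2 A0 A9 9A.
U+1F984: 4-byte form → F0 9F A6 84.
U+26EB: 3-byte form → E2 9B AB.
U+66807: 4-byte form → F1 A6 A0 87.
Concatenated (23 bytes): F0 A6 8A 8C F4 83 A4 9D F2 A0 A9 9A F0 9F A6 84 E2 9B AB F1 A6 A0 87.

F0 A6 8A 8C F4 83 A4 9D F2 A0 A9 9A F0 9F A6 84 E2 9B AB F1 A6 A0 87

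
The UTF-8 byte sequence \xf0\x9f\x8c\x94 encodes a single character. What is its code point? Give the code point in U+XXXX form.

Leading byte 0xF0 = 11110000 matches 11110xxx → 4-byte sequence.
Byte 1: 0xF0 = 11110000, payload 000 (3 bits).
Byte 2: 0x9F = 10011111 (10xxxxxx ✓), payload 011111.
Byte 3: 0x8C = 10001100 (10xxxxxx ✓), payload 001100.
Byte 4: 0x94 = 10010100 (10xxxxxx ✓), payload 010100.
Concatenate: 000011111001100010100 = 0x1F314 (21 bits → U+1F314).

U+1F314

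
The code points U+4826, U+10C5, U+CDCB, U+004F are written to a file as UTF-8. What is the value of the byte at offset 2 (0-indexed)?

0xA6

U+4826 → 3-byte form E4 A0 A6 at offsets 0–2.
Offset 2 falls in char 1's range; it's byte 3 of E4 A0 A6 = 0xA6.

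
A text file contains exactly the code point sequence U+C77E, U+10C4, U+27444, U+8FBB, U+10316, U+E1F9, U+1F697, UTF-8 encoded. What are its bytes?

U+C77E: 3-byte form → EC 9D BE.
U+10C4: 3-byte form → E1 83 84.
U+27444: 4-byte form → F0 A7 91 84.
U+8FBB: 3-byte form → E8 BE BB.
U+10316: 4-byte form → F0 90 8C 96.
U+E1F9: 3-byte form → EE 87 B9.
U+1F697: 4-byte form → F0 9F 9A 97.
Concatenated (24 bytes): EC 9D BE E1 83 84 F0 A7 91 84 E8 BE BB F0 90 8C 96 EE 87 B9 F0 9F 9A 97.

EC 9D BE E1 83 84 F0 A7 91 84 E8 BE BB F0 90 8C 96 EE 87 B9 F0 9F 9A 97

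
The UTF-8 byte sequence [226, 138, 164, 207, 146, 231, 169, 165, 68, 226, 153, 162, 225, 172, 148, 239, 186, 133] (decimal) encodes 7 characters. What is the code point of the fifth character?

Offset 0: leading byte 0xE2 = 11100010 → 3-byte char #1 = E2 8A A4.
Offset 3: leading byte 0xCF = 11001111 → 2-byte char #2 = CF 92.
Offset 5: leading byte 0xE7 = 11100111 → 3-byte char #3 = E7 A9 A5.
Offset 8: leading byte 0x44 = 01000100 → 1-byte char #4 = 44.
Offset 9: leading byte 0xE2 = 11100010 → 3-byte char #5 = E2 99 A2.
Leading byte 0xE2 = 11100010 matches 1110xxxx → 3-byte sequence.
Byte 1: 0xE2 = 11100010, payload 0010 (4 bits).
Byte 2: 0x99 = 10011001 (10xxxxxx ✓), payload 011001.
Byte 3: 0xA2 = 10100010 (10xxxxxx ✓), payload 100010.
Concatenate: 0010011001100010 = 0x2662 (16 bits → U+2662).

U+2662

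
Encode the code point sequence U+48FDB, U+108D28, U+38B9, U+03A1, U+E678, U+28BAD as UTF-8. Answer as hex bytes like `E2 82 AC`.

F1 88 BF 9B F4 88 B4 A8 E3 A2 B9 CE A1 EE 99 B8 F0 A8 AE AD

U+48FDB: 4-byte form → F1 88 BF 9B.
U+108D28: 4-byte form → F4 88 B4 A8.
U+38B9: 3-byte form → E3 A2 B9.
U+03A1: 2-byte form → CE A1.
U+E678: 3-byte form → EE 99 B8.
U+28BAD: 4-byte form → F0 A8 AE AD.
Concatenated (20 bytes): F1 88 BF 9B F4 88 B4 A8 E3 A2 B9 CE A1 EE 99 B8 F0 A8 AE AD.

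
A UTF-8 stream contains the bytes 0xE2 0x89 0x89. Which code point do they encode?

U+2249

Leading byte 0xE2 = 11100010 matches 1110xxxx → 3-byte sequence.
Byte 1: 0xE2 = 11100010, payload 0010 (4 bits).
Byte 2: 0x89 = 10001001 (10xxxxxx ✓), payload 001001.
Byte 3: 0x89 = 10001001 (10xxxxxx ✓), payload 001001.
Concatenate: 0010001001001001 = 0x2249 (16 bits → U+2249).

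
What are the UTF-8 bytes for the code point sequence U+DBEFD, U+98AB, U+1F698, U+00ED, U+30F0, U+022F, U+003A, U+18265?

U+DBEFD: 4-byte form → F3 9B BB BD.
U+98AB: 3-byte form → E9 A2 AB.
U+1F698: 4-byte form → F0 9F 9A 98.
U+00ED: 2-byte form → C3 AD.
U+30F0: 3-byte form → E3 83 B0.
U+022F: 2-byte form → C8 AF.
U+003A: 1-byte form → 3A.
U+18265: 4-byte form → F0 98 89 A5.
Concatenated (23 bytes): F3 9B BB BD E9 A2 AB F0 9F 9A 98 C3 AD E3 83 B0 C8 AF 3A F0 98 89 A5.

F3 9B BB BD E9 A2 AB F0 9F 9A 98 C3 AD E3 83 B0 C8 AF 3A F0 98 89 A5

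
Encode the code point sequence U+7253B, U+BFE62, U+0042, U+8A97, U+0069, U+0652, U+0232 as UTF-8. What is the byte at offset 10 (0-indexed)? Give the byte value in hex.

U+7253B → 4-byte form F1 B2 94 BB at offsets 0–3.
U+BFE62 → 4-byte form F2 BF B9 A2 at offsets 4–7.
U+0042 → 1-byte form 42 at offsets 8–8.
U+8A97 → 3-byte form E8 AA 97 at offsets 9–11.
Offset 10 falls in char 4's range; it's byte 2 of E8 AA 97 = 0xAA.

0xAA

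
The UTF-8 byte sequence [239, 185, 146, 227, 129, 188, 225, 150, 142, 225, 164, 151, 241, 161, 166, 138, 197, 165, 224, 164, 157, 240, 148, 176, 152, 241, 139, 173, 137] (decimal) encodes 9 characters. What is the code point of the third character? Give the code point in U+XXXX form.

Offset 0: leading byte 0xEF = 11101111 → 3-byte char #1 = EF B9 92.
Offset 3: leading byte 0xE3 = 11100011 → 3-byte char #2 = E3 81 BC.
Offset 6: leading byte 0xE1 = 11100001 → 3-byte char #3 = E1 96 8E.
Leading byte 0xE1 = 11100001 matches 1110xxxx → 3-byte sequence.
Byte 1: 0xE1 = 11100001, payload 0001 (4 bits).
Byte 2: 0x96 = 10010110 (10xxxxxx ✓), payload 010110.
Byte 3: 0x8E = 10001110 (10xxxxxx ✓), payload 001110.
Concatenate: 0001010110001110 = 0x158E (16 bits → U+158E).

U+158E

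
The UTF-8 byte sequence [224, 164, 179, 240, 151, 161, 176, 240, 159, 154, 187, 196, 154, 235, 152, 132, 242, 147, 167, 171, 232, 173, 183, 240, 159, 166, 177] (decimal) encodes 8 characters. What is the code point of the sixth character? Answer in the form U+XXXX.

Offset 0: leading byte 0xE0 = 11100000 → 3-byte char #1 = E0 A4 B3.
Offset 3: leading byte 0xF0 = 11110000 → 4-byte char #2 = F0 97 A1 B0.
Offset 7: leading byte 0xF0 = 11110000 → 4-byte char #3 = F0 9F 9A BB.
Offset 11: leading byte 0xC4 = 11000100 → 2-byte char #4 = C4 9A.
Offset 13: leading byte 0xEB = 11101011 → 3-byte char #5 = EB 98 84.
Offset 16: leading byte 0xF2 = 11110010 → 4-byte char #6 = F2 93 A7 AB.
Leading byte 0xF2 = 11110010 matches 11110xxx → 4-byte sequence.
Byte 1: 0xF2 = 11110010, payload 010 (3 bits).
Byte 2: 0x93 = 10010011 (10xxxxxx ✓), payload 010011.
Byte 3: 0xA7 = 10100111 (10xxxxxx ✓), payload 100111.
Byte 4: 0xAB = 10101011 (10xxxxxx ✓), payload 101011.
Concatenate: 010010011100111101011 = 0x939EB (21 bits → U+939EB).

U+939EB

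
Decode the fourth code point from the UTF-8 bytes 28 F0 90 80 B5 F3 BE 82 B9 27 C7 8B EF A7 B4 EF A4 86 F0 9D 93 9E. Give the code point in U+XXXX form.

U+0027

Offset 0: leading byte 0x28 = 00101000 → 1-byte char #1 = 28.
Offset 1: leading byte 0xF0 = 11110000 → 4-byte char #2 = F0 90 80 B5.
Offset 5: leading byte 0xF3 = 11110011 → 4-byte char #3 = F3 BE 82 B9.
Offset 9: leading byte 0x27 = 00100111 → 1-byte char #4 = 27.
Leading byte 0x27 = 00100111 matches 0xxxxxxx → 1-byte sequence.
Byte 1: 0x27 = 00100111, payload 0100111 (7 bits).
Concatenate: 0100111 = 0x27 (7 bits → U+0027).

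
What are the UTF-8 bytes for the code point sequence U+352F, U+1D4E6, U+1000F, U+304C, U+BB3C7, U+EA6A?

U+352F: 3-byte form → E3 94 AF.
U+1D4E6: 4-byte form → F0 9D 93 A6.
U+1000F: 4-byte form → F0 90 80 8F.
U+304C: 3-byte form → E3 81 8C.
U+BB3C7: 4-byte form → F2 BB 8F 87.
U+EA6A: 3-byte form → EE A9 AA.
Concatenated (21 bytes): E3 94 AF F0 9D 93 A6 F0 90 80 8F E3 81 8C F2 BB 8F 87 EE A9 AA.

E3 94 AF F0 9D 93 A6 F0 90 80 8F E3 81 8C F2 BB 8F 87 EE A9 AA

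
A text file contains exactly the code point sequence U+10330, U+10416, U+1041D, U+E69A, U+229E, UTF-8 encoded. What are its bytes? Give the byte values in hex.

U+10330: 4-byte form → F0 90 8C B0.
U+10416: 4-byte form → F0 90 90 96.
U+1041D: 4-byte form → F0 90 90 9D.
U+E69A: 3-byte form → EE 9A 9A.
U+229E: 3-byte form → E2 8A 9E.
Concatenated (18 bytes): F0 90 8C B0 F0 90 90 96 F0 90 90 9D EE 9A 9A E2 8A 9E.

F0 90 8C B0 F0 90 90 96 F0 90 90 9D EE 9A 9A E2 8A 9E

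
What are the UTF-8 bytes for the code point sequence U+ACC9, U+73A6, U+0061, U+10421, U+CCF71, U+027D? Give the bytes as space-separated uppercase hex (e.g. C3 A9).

EA B3 89 E7 8E A6 61 F0 90 90 A1 F3 8C BD B1 C9 BD

U+ACC9: 3-byte form → EA B3 89.
U+73A6: 3-byte form → E7 8E A6.
U+0061: 1-byte form → 61.
U+10421: 4-byte form → F0 90 90 A1.
U+CCF71: 4-byte form → F3 8C BD B1.
U+027D: 2-byte form → C9 BD.
Concatenated (17 bytes): EA B3 89 E7 8E A6 61 F0 90 90 A1 F3 8C BD B1 C9 BD.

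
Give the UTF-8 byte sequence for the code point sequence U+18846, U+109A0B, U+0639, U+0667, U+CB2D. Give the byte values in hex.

F0 98 A1 86 F4 89 A8 8B D8 B9 D9 A7 EC AC AD

U+18846: 4-byte form → F0 98 A1 86.
U+109A0B: 4-byte form → F4 89 A8 8B.
U+0639: 2-byte form → D8 B9.
U+0667: 2-byte form → D9 A7.
U+CB2D: 3-byte form → EC AC AD.
Concatenated (15 bytes): F0 98 A1 86 F4 89 A8 8B D8 B9 D9 A7 EC AC AD.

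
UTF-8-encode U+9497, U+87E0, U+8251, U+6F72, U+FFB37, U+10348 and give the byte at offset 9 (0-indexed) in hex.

U+9497 → 3-byte form E9 92 97 at offsets 0–2.
U+87E0 → 3-byte form E8 9F A0 at offsets 3–5.
U+8251 → 3-byte form E8 89 91 at offsets 6–8.
U+6F72 → 3-byte form E6 BD B2 at offsets 9–11.
Offset 9 falls in char 4's range; it's byte 1 of E6 BD B2 = 0xE6.

0xE6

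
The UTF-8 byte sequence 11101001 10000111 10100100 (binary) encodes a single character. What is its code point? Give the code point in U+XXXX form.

U+91E4

Leading byte 0xE9 = 11101001 matches 1110xxxx → 3-byte sequence.
Byte 1: 0xE9 = 11101001, payload 1001 (4 bits).
Byte 2: 0x87 = 10000111 (10xxxxxx ✓), payload 000111.
Byte 3: 0xA4 = 10100100 (10xxxxxx ✓), payload 100100.
Concatenate: 1001000111100100 = 0x91E4 (16 bits → U+91E4).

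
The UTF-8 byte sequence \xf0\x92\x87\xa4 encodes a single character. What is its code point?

U+121E4

Leading byte 0xF0 = 11110000 matches 11110xxx → 4-byte sequence.
Byte 1: 0xF0 = 11110000, payload 000 (3 bits).
Byte 2: 0x92 = 10010010 (10xxxxxx ✓), payload 010010.
Byte 3: 0x87 = 10000111 (10xxxxxx ✓), payload 000111.
Byte 4: 0xA4 = 10100100 (10xxxxxx ✓), payload 100100.
Concatenate: 000010010000111100100 = 0x121E4 (21 bits → U+121E4).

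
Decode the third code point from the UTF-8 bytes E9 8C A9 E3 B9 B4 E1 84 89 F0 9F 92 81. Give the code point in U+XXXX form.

U+1109

Offset 0: leading byte 0xE9 = 11101001 → 3-byte char #1 = E9 8C A9.
Offset 3: leading byte 0xE3 = 11100011 → 3-byte char #2 = E3 B9 B4.
Offset 6: leading byte 0xE1 = 11100001 → 3-byte char #3 = E1 84 89.
Leading byte 0xE1 = 11100001 matches 1110xxxx → 3-byte sequence.
Byte 1: 0xE1 = 11100001, payload 0001 (4 bits).
Byte 2: 0x84 = 10000100 (10xxxxxx ✓), payload 000100.
Byte 3: 0x89 = 10001001 (10xxxxxx ✓), payload 001001.
Concatenate: 0001000100001001 = 0x1109 (16 bits → U+1109).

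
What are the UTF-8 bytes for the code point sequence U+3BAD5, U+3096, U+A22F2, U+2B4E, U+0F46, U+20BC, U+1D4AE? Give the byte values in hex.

F0 BB AB 95 E3 82 96 F2 A2 8B B2 E2 AD 8E E0 BD 86 E2 82 BC F0 9D 92 AE

U+3BAD5: 4-byte form → F0 BB AB 95.
U+3096: 3-byte form → E3 82 96.
U+A22F2: 4-byte form → F2 A2 8B B2.
U+2B4E: 3-byte form → E2 AD 8E.
U+0F46: 3-byte form → E0 BD 86.
U+20BC: 3-byte form → E2 82 BC.
U+1D4AE: 4-byte form → F0 9D 92 AE.
Concatenated (24 bytes): F0 BB AB 95 E3 82 96 F2 A2 8B B2 E2 AD 8E E0 BD 86 E2 82 BC F0 9D 92 AE.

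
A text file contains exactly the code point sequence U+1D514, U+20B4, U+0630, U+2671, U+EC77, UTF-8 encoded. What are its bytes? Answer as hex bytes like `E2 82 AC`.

F0 9D 94 94 E2 82 B4 D8 B0 E2 99 B1 EE B1 B7

U+1D514: 4-byte form → F0 9D 94 94.
U+20B4: 3-byte form → E2 82 B4.
U+0630: 2-byte form → D8 B0.
U+2671: 3-byte form → E2 99 B1.
U+EC77: 3-byte form → EE B1 B7.
Concatenated (15 bytes): F0 9D 94 94 E2 82 B4 D8 B0 E2 99 B1 EE B1 B7.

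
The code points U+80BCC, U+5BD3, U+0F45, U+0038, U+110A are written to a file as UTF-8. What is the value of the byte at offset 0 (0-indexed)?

U+80BCC → 4-byte form F2 80 AF 8C at offsets 0–3.
Offset 0 falls in char 1's range; it's byte 1 of F2 80 AF 8C = 0xF2.

0xF2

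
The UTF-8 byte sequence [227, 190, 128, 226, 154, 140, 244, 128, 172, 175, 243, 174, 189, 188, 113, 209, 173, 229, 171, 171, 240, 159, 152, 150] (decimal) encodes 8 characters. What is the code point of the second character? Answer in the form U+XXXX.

U+268C

Offset 0: leading byte 0xE3 = 11100011 → 3-byte char #1 = E3 BE 80.
Offset 3: leading byte 0xE2 = 11100010 → 3-byte char #2 = E2 9A 8C.
Leading byte 0xE2 = 11100010 matches 1110xxxx → 3-byte sequence.
Byte 1: 0xE2 = 11100010, payload 0010 (4 bits).
Byte 2: 0x9A = 10011010 (10xxxxxx ✓), payload 011010.
Byte 3: 0x8C = 10001100 (10xxxxxx ✓), payload 001100.
Concatenate: 0010011010001100 = 0x268C (16 bits → U+268C).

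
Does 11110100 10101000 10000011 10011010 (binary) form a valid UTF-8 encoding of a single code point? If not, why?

Leading byte 0xF4 = 11110100 → 4-byte form.
Payload = 0x1280DA, which exceeds U+10FFFF, the maximum Unicode code point. (Leading bytes F5–FF, or F4 followed by ≥ 0x90, are invalid.)

invalid (encodes a value above U+10FFFF)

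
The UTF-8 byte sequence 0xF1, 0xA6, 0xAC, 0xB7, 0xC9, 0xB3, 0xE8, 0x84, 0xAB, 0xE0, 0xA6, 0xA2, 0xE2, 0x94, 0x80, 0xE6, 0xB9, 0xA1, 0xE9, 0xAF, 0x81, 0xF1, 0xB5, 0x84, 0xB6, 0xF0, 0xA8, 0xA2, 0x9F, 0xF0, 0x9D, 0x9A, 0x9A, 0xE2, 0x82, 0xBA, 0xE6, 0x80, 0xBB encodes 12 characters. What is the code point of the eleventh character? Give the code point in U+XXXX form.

Offset 0: leading byte 0xF1 = 11110001 → 4-byte char #1 = F1 A6 AC B7.
Offset 4: leading byte 0xC9 = 11001001 → 2-byte char #2 = C9 B3.
Offset 6: leading byte 0xE8 = 11101000 → 3-byte char #3 = E8 84 AB.
Offset 9: leading byte 0xE0 = 11100000 → 3-byte char #4 = E0 A6 A2.
Offset 12: leading byte 0xE2 = 11100010 → 3-byte char #5 = E2 94 80.
Offset 15: leading byte 0xE6 = 11100110 → 3-byte char #6 = E6 B9 A1.
Offset 18: leading byte 0xE9 = 11101001 → 3-byte char #7 = E9 AF 81.
Offset 21: leading byte 0xF1 = 11110001 → 4-byte char #8 = F1 B5 84 B6.
Offset 25: leading byte 0xF0 = 11110000 → 4-byte char #9 = F0 A8 A2 9F.
Offset 29: leading byte 0xF0 = 11110000 → 4-byte char #10 = F0 9D 9A 9A.
Offset 33: leading byte 0xE2 = 11100010 → 3-byte char #11 = E2 82 BA.
Leading byte 0xE2 = 11100010 matches 1110xxxx → 3-byte sequence.
Byte 1: 0xE2 = 11100010, payload 0010 (4 bits).
Byte 2: 0x82 = 10000010 (10xxxxxx ✓), payload 000010.
Byte 3: 0xBA = 10111010 (10xxxxxx ✓), payload 111010.
Concatenate: 0010000010111010 = 0x20BA (16 bits → U+20BA).

U+20BA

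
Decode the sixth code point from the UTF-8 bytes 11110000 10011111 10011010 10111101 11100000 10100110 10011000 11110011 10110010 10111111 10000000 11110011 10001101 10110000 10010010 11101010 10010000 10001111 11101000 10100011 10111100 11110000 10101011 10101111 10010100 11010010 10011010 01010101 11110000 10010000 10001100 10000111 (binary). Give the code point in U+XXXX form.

U+88FC

Offset 0: leading byte 0xF0 = 11110000 → 4-byte char #1 = F0 9F 9A BD.
Offset 4: leading byte 0xE0 = 11100000 → 3-byte char #2 = E0 A6 98.
Offset 7: leading byte 0xF3 = 11110011 → 4-byte char #3 = F3 B2 BF 80.
Offset 11: leading byte 0xF3 = 11110011 → 4-byte char #4 = F3 8D B0 92.
Offset 15: leading byte 0xEA = 11101010 → 3-byte char #5 = EA 90 8F.
Offset 18: leading byte 0xE8 = 11101000 → 3-byte char #6 = E8 A3 BC.
Leading byte 0xE8 = 11101000 matches 1110xxxx → 3-byte sequence.
Byte 1: 0xE8 = 11101000, payload 1000 (4 bits).
Byte 2: 0xA3 = 10100011 (10xxxxxx ✓), payload 100011.
Byte 3: 0xBC = 10111100 (10xxxxxx ✓), payload 111100.
Concatenate: 1000100011111100 = 0x88FC (16 bits → U+88FC).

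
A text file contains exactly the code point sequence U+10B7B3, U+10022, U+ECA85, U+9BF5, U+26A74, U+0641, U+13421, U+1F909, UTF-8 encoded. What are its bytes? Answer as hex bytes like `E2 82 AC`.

F4 8B 9E B3 F0 90 80 A2 F3 AC AA 85 E9 AF B5 F0 A6 A9 B4 D9 81 F0 93 90 A1 F0 9F A4 89

U+10B7B3: 4-byte form → F4 8B 9E B3.
U+10022: 4-byte form → F0 90 80 A2.
U+ECA85: 4-byte form → F3 AC AA 85.
U+9BF5: 3-byte form → E9 AF B5.
U+26A74: 4-byte form → F0 A6 A9 B4.
U+0641: 2-byte form → D9 81.
U+13421: 4-byte form → F0 93 90 A1.
U+1F909: 4-byte form → F0 9F A4 89.
Concatenated (29 bytes): F4 8B 9E B3 F0 90 80 A2 F3 AC AA 85 E9 AF B5 F0 A6 A9 B4 D9 81 F0 93 90 A1 F0 9F A4 89.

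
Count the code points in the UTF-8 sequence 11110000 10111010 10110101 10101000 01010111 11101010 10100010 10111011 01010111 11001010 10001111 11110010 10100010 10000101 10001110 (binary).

6

Byte at offset 0: 0xF0 = 11110000 → 4-byte char (#1). Advance 4.
Byte at offset 4: 0x57 = 01010111 → 1-byte char (#2). Advance 1.
Byte at offset 5: 0xEA = 11101010 → 3-byte char (#3). Advance 3.
Byte at offset 8: 0x57 = 01010111 → 1-byte char (#4). Advance 1.
Byte at offset 9: 0xCA = 11001010 → 2-byte char (#5). Advance 2.
Byte at offset 11: 0xF2 = 11110010 → 4-byte char (#6). Advance 4.
Reached end at offset 15 after 6 code points.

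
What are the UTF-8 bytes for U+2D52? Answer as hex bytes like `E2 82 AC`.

E2 B5 92

U+2D52 = 0x2D52 = 11602 decimal. In range U+0800–U+FFFF → 3-byte form: 1110xxxx 10xxxxxx 10xxxxxx.
Binary (16 bits): 0010110101010010.
Split 4+6+6: 0010 | 110101 | 010010.
Byte 1: 11100010 = 0xE2.
Byte 2: 10110101 = 0xB5.
Byte 3: 10010010 = 0x92.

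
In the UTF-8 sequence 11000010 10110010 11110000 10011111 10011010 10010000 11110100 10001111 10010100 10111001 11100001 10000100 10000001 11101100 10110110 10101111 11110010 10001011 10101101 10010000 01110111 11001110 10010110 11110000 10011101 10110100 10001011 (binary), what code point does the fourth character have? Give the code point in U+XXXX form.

U+1101

Offset 0: leading byte 0xC2 = 11000010 → 2-byte char #1 = C2 B2.
Offset 2: leading byte 0xF0 = 11110000 → 4-byte char #2 = F0 9F 9A 90.
Offset 6: leading byte 0xF4 = 11110100 → 4-byte char #3 = F4 8F 94 B9.
Offset 10: leading byte 0xE1 = 11100001 → 3-byte char #4 = E1 84 81.
Leading byte 0xE1 = 11100001 matches 1110xxxx → 3-byte sequence.
Byte 1: 0xE1 = 11100001, payload 0001 (4 bits).
Byte 2: 0x84 = 10000100 (10xxxxxx ✓), payload 000100.
Byte 3: 0x81 = 10000001 (10xxxxxx ✓), payload 000001.
Concatenate: 0001000100000001 = 0x1101 (16 bits → U+1101).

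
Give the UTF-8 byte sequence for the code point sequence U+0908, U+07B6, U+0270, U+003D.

U+0908: 3-byte form → E0 A4 88.
U+07B6: 2-byte form → DE B6.
U+0270: 2-byte form → C9 B0.
U+003D: 1-byte form → 3D.
Concatenated (8 bytes): E0 A4 88 DE B6 C9 B0 3D.

E0 A4 88 DE B6 C9 B0 3D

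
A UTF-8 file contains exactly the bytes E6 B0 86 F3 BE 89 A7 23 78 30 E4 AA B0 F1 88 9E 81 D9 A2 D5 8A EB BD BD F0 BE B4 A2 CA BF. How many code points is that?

Byte at offset 0: 0xE6 = 11100110 → 3-byte char (#1). Advance 3.
Byte at offset 3: 0xF3 = 11110011 → 4-byte char (#2). Advance 4.
Byte at offset 7: 0x23 = 00100011 → 1-byte char (#3). Advance 1.
Byte at offset 8: 0x78 = 01111000 → 1-byte char (#4). Advance 1.
Byte at offset 9: 0x30 = 00110000 → 1-byte char (#5). Advance 1.
Byte at offset 10: 0xE4 = 11100100 → 3-byte char (#6). Advance 3.
Byte at offset 13: 0xF1 = 11110001 → 4-byte char (#7). Advance 4.
Byte at offset 17: 0xD9 = 11011001 → 2-byte char (#8). Advance 2.
Byte at offset 19: 0xD5 = 11010101 → 2-byte char (#9). Advance 2.
Byte at offset 21: 0xEB = 11101011 → 3-byte char (#10). Advance 3.
Byte at offset 24: 0xF0 = 11110000 → 4-byte char (#11). Advance 4.
Byte at offset 28: 0xCA = 11001010 → 2-byte char (#12). Advance 2.
Reached end at offset 30 after 12 code points.

12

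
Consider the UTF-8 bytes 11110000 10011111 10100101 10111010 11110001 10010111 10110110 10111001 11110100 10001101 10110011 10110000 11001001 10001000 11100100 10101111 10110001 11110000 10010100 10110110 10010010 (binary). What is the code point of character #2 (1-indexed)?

Offset 0: leading byte 0xF0 = 11110000 → 4-byte char #1 = F0 9F A5 BA.
Offset 4: leading byte 0xF1 = 11110001 → 4-byte char #2 = F1 97 B6 B9.
Leading byte 0xF1 = 11110001 matches 11110xxx → 4-byte sequence.
Byte 1: 0xF1 = 11110001, payload 001 (3 bits).
Byte 2: 0x97 = 10010111 (10xxxxxx ✓), payload 010111.
Byte 3: 0xB6 = 10110110 (10xxxxxx ✓), payload 110110.
Byte 4: 0xB9 = 10111001 (10xxxxxx ✓), payload 111001.
Concatenate: 001010111110110111001 = 0x57DB9 (21 bits → U+57DB9).

U+57DB9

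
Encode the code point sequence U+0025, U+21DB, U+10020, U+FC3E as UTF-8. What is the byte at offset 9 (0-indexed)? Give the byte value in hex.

U+0025 → 1-byte form 25 at offsets 0–0.
U+21DB → 3-byte form E2 87 9B at offsets 1–3.
U+10020 → 4-byte form F0 90 80 A0 at offsets 4–7.
U+FC3E → 3-byte form EF B0 BE at offsets 8–10.
Offset 9 falls in char 4's range; it's byte 2 of EF B0 BE = 0xB0.

0xB0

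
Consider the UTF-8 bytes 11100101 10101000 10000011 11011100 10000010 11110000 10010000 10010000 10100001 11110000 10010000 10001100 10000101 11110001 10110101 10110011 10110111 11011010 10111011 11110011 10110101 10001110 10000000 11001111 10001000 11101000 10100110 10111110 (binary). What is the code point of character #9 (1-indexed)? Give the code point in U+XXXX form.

Offset 0: leading byte 0xE5 = 11100101 → 3-byte char #1 = E5 A8 83.
Offset 3: leading byte 0xDC = 11011100 → 2-byte char #2 = DC 82.
Offset 5: leading byte 0xF0 = 11110000 → 4-byte char #3 = F0 90 90 A1.
Offset 9: leading byte 0xF0 = 11110000 → 4-byte char #4 = F0 90 8C 85.
Offset 13: leading byte 0xF1 = 11110001 → 4-byte char #5 = F1 B5 B3 B7.
Offset 17: leading byte 0xDA = 11011010 → 2-byte char #6 = DA BB.
Offset 19: leading byte 0xF3 = 11110011 → 4-byte char #7 = F3 B5 8E 80.
Offset 23: leading byte 0xCF = 11001111 → 2-byte char #8 = CF 88.
Offset 25: leading byte 0xE8 = 11101000 → 3-byte char #9 = E8 A6 BE.
Leading byte 0xE8 = 11101000 matches 1110xxxx → 3-byte sequence.
Byte 1: 0xE8 = 11101000, payload 1000 (4 bits).
Byte 2: 0xA6 = 10100110 (10xxxxxx ✓), payload 100110.
Byte 3: 0xBE = 10111110 (10xxxxxx ✓), payload 111110.
Concatenate: 1000100110111110 = 0x89BE (16 bits → U+89BE).

U+89BE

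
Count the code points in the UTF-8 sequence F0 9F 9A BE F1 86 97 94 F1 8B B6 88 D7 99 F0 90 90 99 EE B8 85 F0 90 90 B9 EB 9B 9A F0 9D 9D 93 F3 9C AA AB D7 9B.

Byte at offset 0: 0xF0 = 11110000 → 4-byte char (#1). Advance 4.
Byte at offset 4: 0xF1 = 11110001 → 4-byte char (#2). Advance 4.
Byte at offset 8: 0xF1 = 11110001 → 4-byte char (#3). Advance 4.
Byte at offset 12: 0xD7 = 11010111 → 2-byte char (#4). Advance 2.
Byte at offset 14: 0xF0 = 11110000 → 4-byte char (#5). Advance 4.
Byte at offset 18: 0xEE = 11101110 → 3-byte char (#6). Advance 3.
Byte at offset 21: 0xF0 = 11110000 → 4-byte char (#7). Advance 4.
Byte at offset 25: 0xEB = 11101011 → 3-byte char (#8). Advance 3.
Byte at offset 28: 0xF0 = 11110000 → 4-byte char (#9). Advance 4.
Byte at offset 32: 0xF3 = 11110011 → 4-byte char (#10). Advance 4.
Byte at offset 36: 0xD7 = 11010111 → 2-byte char (#11). Advance 2.
Reached end at offset 38 after 11 code points.

11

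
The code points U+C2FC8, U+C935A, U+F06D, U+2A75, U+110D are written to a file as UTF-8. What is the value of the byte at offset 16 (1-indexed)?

0x84

1-indexed offset 16 is 0-indexed offset 15.
U+C2FC8 → 4-byte form F3 82 BF 88 at offsets 0–3.
U+C935A → 4-byte form F3 89 8D 9A at offsets 4–7.
U+F06D → 3-byte form EF 81 AD at offsets 8–10.
U+2A75 → 3-byte form E2 A9 B5 at offsets 11–13.
U+110D → 3-byte form E1 84 8D at offsets 14–16.
Offset 15 falls in char 5's range; it's byte 2 of E1 84 8D = 0x84.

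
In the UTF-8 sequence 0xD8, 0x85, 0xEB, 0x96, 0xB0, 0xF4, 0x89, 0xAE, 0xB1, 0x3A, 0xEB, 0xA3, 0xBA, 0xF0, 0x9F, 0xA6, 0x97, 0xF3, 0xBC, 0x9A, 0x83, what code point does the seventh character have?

Offset 0: leading byte 0xD8 = 11011000 → 2-byte char #1 = D8 85.
Offset 2: leading byte 0xEB = 11101011 → 3-byte char #2 = EB 96 B0.
Offset 5: leading byte 0xF4 = 11110100 → 4-byte char #3 = F4 89 AE B1.
Offset 9: leading byte 0x3A = 00111010 → 1-byte char #4 = 3A.
Offset 10: leading byte 0xEB = 11101011 → 3-byte char #5 = EB A3 BA.
Offset 13: leading byte 0xF0 = 11110000 → 4-byte char #6 = F0 9F A6 97.
Offset 17: leading byte 0xF3 = 11110011 → 4-byte char #7 = F3 BC 9A 83.
Leading byte 0xF3 = 11110011 matches 11110xxx → 4-byte sequence.
Byte 1: 0xF3 = 11110011, payload 011 (3 bits).
Byte 2: 0xBC = 10111100 (10xxxxxx ✓), payload 111100.
Byte 3: 0x9A = 10011010 (10xxxxxx ✓), payload 011010.
Byte 4: 0x83 = 10000011 (10xxxxxx ✓), payload 000011.
Concatenate: 011111100011010000011 = 0xFC683 (21 bits → U+FC683).

U+FC683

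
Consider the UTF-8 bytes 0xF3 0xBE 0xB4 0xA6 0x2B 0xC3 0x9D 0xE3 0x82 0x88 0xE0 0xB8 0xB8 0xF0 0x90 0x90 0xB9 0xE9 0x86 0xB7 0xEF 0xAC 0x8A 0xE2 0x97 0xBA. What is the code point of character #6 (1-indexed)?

Offset 0: leading byte 0xF3 = 11110011 → 4-byte char #1 = F3 BE B4 A6.
Offset 4: leading byte 0x2B = 00101011 → 1-byte char #2 = 2B.
Offset 5: leading byte 0xC3 = 11000011 → 2-byte char #3 = C3 9D.
Offset 7: leading byte 0xE3 = 11100011 → 3-byte char #4 = E3 82 88.
Offset 10: leading byte 0xE0 = 11100000 → 3-byte char #5 = E0 B8 B8.
Offset 13: leading byte 0xF0 = 11110000 → 4-byte char #6 = F0 90 90 B9.
Leading byte 0xF0 = 11110000 matches 11110xxx → 4-byte sequence.
Byte 1: 0xF0 = 11110000, payload 000 (3 bits).
Byte 2: 0x90 = 10010000 (10xxxxxx ✓), payload 010000.
Byte 3: 0x90 = 10010000 (10xxxxxx ✓), payload 010000.
Byte 4: 0xB9 = 10111001 (10xxxxxx ✓), payload 111001.
Concatenate: 000010000010000111001 = 0x10439 (21 bits → U+10439).

U+10439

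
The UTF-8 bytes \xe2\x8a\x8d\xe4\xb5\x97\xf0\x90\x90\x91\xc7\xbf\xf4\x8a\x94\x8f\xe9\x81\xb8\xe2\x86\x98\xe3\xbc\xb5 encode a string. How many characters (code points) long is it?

Byte at offset 0: 0xE2 = 11100010 → 3-byte char (#1). Advance 3.
Byte at offset 3: 0xE4 = 11100100 → 3-byte char (#2). Advance 3.
Byte at offset 6: 0xF0 = 11110000 → 4-byte char (#3). Advance 4.
Byte at offset 10: 0xC7 = 11000111 → 2-byte char (#4). Advance 2.
Byte at offset 12: 0xF4 = 11110100 → 4-byte char (#5). Advance 4.
Byte at offset 16: 0xE9 = 11101001 → 3-byte char (#6). Advance 3.
Byte at offset 19: 0xE2 = 11100010 → 3-byte char (#7). Advance 3.
Byte at offset 22: 0xE3 = 11100011 → 3-byte char (#8). Advance 3.
Reached end at offset 25 after 8 code points.

8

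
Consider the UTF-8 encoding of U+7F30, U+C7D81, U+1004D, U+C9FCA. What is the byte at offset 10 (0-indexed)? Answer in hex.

0x8D

U+7F30 → 3-byte form E7 BC B0 at offsets 0–2.
U+C7D81 → 4-byte form F3 87 B6 81 at offsets 3–6.
U+1004D → 4-byte form F0 90 81 8D at offsets 7–10.
Offset 10 falls in char 3's range; it's byte 4 of F0 90 81 8D = 0x8D.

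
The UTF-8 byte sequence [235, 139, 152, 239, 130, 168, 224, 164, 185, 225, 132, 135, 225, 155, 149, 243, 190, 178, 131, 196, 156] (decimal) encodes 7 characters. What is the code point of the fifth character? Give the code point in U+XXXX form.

Offset 0: leading byte 0xEB = 11101011 → 3-byte char #1 = EB 8B 98.
Offset 3: leading byte 0xEF = 11101111 → 3-byte char #2 = EF 82 A8.
Offset 6: leading byte 0xE0 = 11100000 → 3-byte char #3 = E0 A4 B9.
Offset 9: leading byte 0xE1 = 11100001 → 3-byte char #4 = E1 84 87.
Offset 12: leading byte 0xE1 = 11100001 → 3-byte char #5 = E1 9B 95.
Leading byte 0xE1 = 11100001 matches 1110xxxx → 3-byte sequence.
Byte 1: 0xE1 = 11100001, payload 0001 (4 bits).
Byte 2: 0x9B = 10011011 (10xxxxxx ✓), payload 011011.
Byte 3: 0x95 = 10010101 (10xxxxxx ✓), payload 010101.
Concatenate: 0001011011010101 = 0x16D5 (16 bits → U+16D5).

U+16D5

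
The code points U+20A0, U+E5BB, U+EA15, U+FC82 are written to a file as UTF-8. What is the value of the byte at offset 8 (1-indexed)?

0xA8

1-indexed offset 8 is 0-indexed offset 7.
U+20A0 → 3-byte form E2 82 A0 at offsets 0–2.
U+E5BB → 3-byte form EE 96 BB at offsets 3–5.
U+EA15 → 3-byte form EE A8 95 at offsets 6–8.
Offset 7 falls in char 3's range; it's byte 2 of EE A8 95 = 0xA8.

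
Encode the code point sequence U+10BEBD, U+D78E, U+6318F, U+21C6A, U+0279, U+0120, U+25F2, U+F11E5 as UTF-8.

F4 8B BA BD ED 9E 8E F1 A3 86 8F F0 A1 B1 AA C9 B9 C4 A0 E2 97 B2 F3 B1 87 A5

U+10BEBD: 4-byte form → F4 8B BA BD.
U+D78E: 3-byte form → ED 9E 8E.
U+6318F: 4-byte form → F1 A3 86 8F.
U+21C6A: 4-byte form → F0 A1 B1 AA.
U+0279: 2-byte form → C9 B9.
U+0120: 2-byte form → C4 A0.
U+25F2: 3-byte form → E2 97 B2.
U+F11E5: 4-byte form → F3 B1 87 A5.
Concatenated (26 bytes): F4 8B BA BD ED 9E 8E F1 A3 86 8F F0 A1 B1 AA C9 B9 C4 A0 E2 97 B2 F3 B1 87 A5.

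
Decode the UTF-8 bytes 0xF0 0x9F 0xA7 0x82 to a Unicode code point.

U+1F9C2

Leading byte 0xF0 = 11110000 matches 11110xxx → 4-byte sequence.
Byte 1: 0xF0 = 11110000, payload 000 (3 bits).
Byte 2: 0x9F = 10011111 (10xxxxxx ✓), payload 011111.
Byte 3: 0xA7 = 10100111 (10xxxxxx ✓), payload 100111.
Byte 4: 0x82 = 10000010 (10xxxxxx ✓), payload 000010.
Concatenate: 000011111100111000010 = 0x1F9C2 (21 bits → U+1F9C2).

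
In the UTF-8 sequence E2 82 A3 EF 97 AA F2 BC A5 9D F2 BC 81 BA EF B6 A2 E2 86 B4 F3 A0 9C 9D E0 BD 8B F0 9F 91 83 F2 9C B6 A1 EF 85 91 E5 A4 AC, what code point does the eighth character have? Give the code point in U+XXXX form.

Offset 0: leading byte 0xE2 = 11100010 → 3-byte char #1 = E2 82 A3.
Offset 3: leading byte 0xEF = 11101111 → 3-byte char #2 = EF 97 AA.
Offset 6: leading byte 0xF2 = 11110010 → 4-byte char #3 = F2 BC A5 9D.
Offset 10: leading byte 0xF2 = 11110010 → 4-byte char #4 = F2 BC 81 BA.
Offset 14: leading byte 0xEF = 11101111 → 3-byte char #5 = EF B6 A2.
Offset 17: leading byte 0xE2 = 11100010 → 3-byte char #6 = E2 86 B4.
Offset 20: leading byte 0xF3 = 11110011 → 4-byte char #7 = F3 A0 9C 9D.
Offset 24: leading byte 0xE0 = 11100000 → 3-byte char #8 = E0 BD 8B.
Leading byte 0xE0 = 11100000 matches 1110xxxx → 3-byte sequence.
Byte 1: 0xE0 = 11100000, payload 0000 (4 bits).
Byte 2: 0xBD = 10111101 (10xxxxxx ✓), payload 111101.
Byte 3: 0x8B = 10001011 (10xxxxxx ✓), payload 001011.
Concatenate: 0000111101001011 = 0xF4B (16 bits → U+0F4B).

U+0F4B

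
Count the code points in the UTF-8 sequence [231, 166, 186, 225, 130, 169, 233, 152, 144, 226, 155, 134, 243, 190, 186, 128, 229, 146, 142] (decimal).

6

Byte at offset 0: 0xE7 = 11100111 → 3-byte char (#1). Advance 3.
Byte at offset 3: 0xE1 = 11100001 → 3-byte char (#2). Advance 3.
Byte at offset 6: 0xE9 = 11101001 → 3-byte char (#3). Advance 3.
Byte at offset 9: 0xE2 = 11100010 → 3-byte char (#4). Advance 3.
Byte at offset 12: 0xF3 = 11110011 → 4-byte char (#5). Advance 4.
Byte at offset 16: 0xE5 = 11100101 → 3-byte char (#6). Advance 3.
Reached end at offset 19 after 6 code points.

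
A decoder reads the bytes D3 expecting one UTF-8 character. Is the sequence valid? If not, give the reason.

invalid (sequence truncated)

Leading byte 0xD3 = 11010011 → 2-byte form, but only 1 byte is present.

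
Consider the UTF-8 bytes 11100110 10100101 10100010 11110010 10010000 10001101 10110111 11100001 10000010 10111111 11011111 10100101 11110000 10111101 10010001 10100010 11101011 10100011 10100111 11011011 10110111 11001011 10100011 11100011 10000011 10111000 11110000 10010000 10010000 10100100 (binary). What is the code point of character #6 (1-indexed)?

U+B8E7

Offset 0: leading byte 0xE6 = 11100110 → 3-byte char #1 = E6 A5 A2.
Offset 3: leading byte 0xF2 = 11110010 → 4-byte char #2 = F2 90 8D B7.
Offset 7: leading byte 0xE1 = 11100001 → 3-byte char #3 = E1 82 BF.
Offset 10: leading byte 0xDF = 11011111 → 2-byte char #4 = DF A5.
Offset 12: leading byte 0xF0 = 11110000 → 4-byte char #5 = F0 BD 91 A2.
Offset 16: leading byte 0xEB = 11101011 → 3-byte char #6 = EB A3 A7.
Leading byte 0xEB = 11101011 matches 1110xxxx → 3-byte sequence.
Byte 1: 0xEB = 11101011, payload 1011 (4 bits).
Byte 2: 0xA3 = 10100011 (10xxxxxx ✓), payload 100011.
Byte 3: 0xA7 = 10100111 (10xxxxxx ✓), payload 100111.
Concatenate: 1011100011100111 = 0xB8E7 (16 bits → U+B8E7).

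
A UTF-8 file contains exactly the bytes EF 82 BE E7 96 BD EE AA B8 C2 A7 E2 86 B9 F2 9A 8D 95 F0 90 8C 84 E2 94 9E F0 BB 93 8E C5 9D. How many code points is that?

10

Byte at offset 0: 0xEF = 11101111 → 3-byte char (#1). Advance 3.
Byte at offset 3: 0xE7 = 11100111 → 3-byte char (#2). Advance 3.
Byte at offset 6: 0xEE = 11101110 → 3-byte char (#3). Advance 3.
Byte at offset 9: 0xC2 = 11000010 → 2-byte char (#4). Advance 2.
Byte at offset 11: 0xE2 = 11100010 → 3-byte char (#5). Advance 3.
Byte at offset 14: 0xF2 = 11110010 → 4-byte char (#6). Advance 4.
Byte at offset 18: 0xF0 = 11110000 → 4-byte char (#7). Advance 4.
Byte at offset 22: 0xE2 = 11100010 → 3-byte char (#8). Advance 3.
Byte at offset 25: 0xF0 = 11110000 → 4-byte char (#9). Advance 4.
Byte at offset 29: 0xC5 = 11000101 → 2-byte char (#10). Advance 2.
Reached end at offset 31 after 10 code points.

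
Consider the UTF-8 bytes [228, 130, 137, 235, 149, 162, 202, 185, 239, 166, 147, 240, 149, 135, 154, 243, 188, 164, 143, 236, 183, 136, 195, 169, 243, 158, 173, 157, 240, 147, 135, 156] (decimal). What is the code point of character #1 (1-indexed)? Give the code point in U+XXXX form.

Offset 0: leading byte 0xE4 = 11100100 → 3-byte char #1 = E4 82 89.
Leading byte 0xE4 = 11100100 matches 1110xxxx → 3-byte sequence.
Byte 1: 0xE4 = 11100100, payload 0100 (4 bits).
Byte 2: 0x82 = 10000010 (10xxxxxx ✓), payload 000010.
Byte 3: 0x89 = 10001001 (10xxxxxx ✓), payload 001001.
Concatenate: 0100000010001001 = 0x4089 (16 bits → U+4089).

U+4089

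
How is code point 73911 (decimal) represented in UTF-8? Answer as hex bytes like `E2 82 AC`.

U+120B7 = 0x120B7 = 73911 decimal. In range U+10000–U+10FFFF → 4-byte form: 11110xxx 10xxxxxx 10xxxxxx 10xxxxxx.
Binary (21 bits): 000010010000010110111.
Split 3+6+6+6: 000 | 010010 | 000010 | 110111.
Byte 1: 11110000 = 0xF0.
Byte 2: 10010010 = 0x92.
Byte 3: 10000010 = 0x82.
Byte 4: 10110111 = 0xB7.

F0 92 82 B7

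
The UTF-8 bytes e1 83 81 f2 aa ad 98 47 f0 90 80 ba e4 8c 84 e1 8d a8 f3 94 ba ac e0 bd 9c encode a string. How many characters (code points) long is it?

Byte at offset 0: 0xE1 = 11100001 → 3-byte char (#1). Advance 3.
Byte at offset 3: 0xF2 = 11110010 → 4-byte char (#2). Advance 4.
Byte at offset 7: 0x47 = 01000111 → 1-byte char (#3). Advance 1.
Byte at offset 8: 0xF0 = 11110000 → 4-byte char (#4). Advance 4.
Byte at offset 12: 0xE4 = 11100100 → 3-byte char (#5). Advance 3.
Byte at offset 15: 0xE1 = 11100001 → 3-byte char (#6). Advance 3.
Byte at offset 18: 0xF3 = 11110011 → 4-byte char (#7). Advance 4.
Byte at offset 22: 0xE0 = 11100000 → 3-byte char (#8). Advance 3.
Reached end at offset 25 after 8 code points.

8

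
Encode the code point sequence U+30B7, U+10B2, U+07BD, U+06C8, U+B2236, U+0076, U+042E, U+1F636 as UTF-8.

U+30B7: 3-byte form → E3 82 B7.
U+10B2: 3-byte form → E1 82 B2.
U+07BD: 2-byte form → DE BD.
U+06C8: 2-byte form → DB 88.
U+B2236: 4-byte form → F2 B2 88 B6.
U+0076: 1-byte form → 76.
U+042E: 2-byte form → D0 AE.
U+1F636: 4-byte form → F0 9F 98 B6.
Concatenated (21 bytes): E3 82 B7 E1 82 B2 DE BD DB 88 F2 B2 88 B6 76 D0 AE F0 9F 98 B6.

E3 82 B7 E1 82 B2 DE BD DB 88 F2 B2 88 B6 76 D0 AE F0 9F 98 B6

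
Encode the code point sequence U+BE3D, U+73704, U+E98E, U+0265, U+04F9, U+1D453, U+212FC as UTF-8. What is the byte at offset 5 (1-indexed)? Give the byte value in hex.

0xB3

1-indexed offset 5 is 0-indexed offset 4.
U+BE3D → 3-byte form EB B8 BD at offsets 0–2.
U+73704 → 4-byte form F1 B3 9C 84 at offsets 3–6.
Offset 4 falls in char 2's range; it's byte 2 of F1 B3 9C 84 = 0xB3.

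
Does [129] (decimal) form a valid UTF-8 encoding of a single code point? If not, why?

Byte 0x81 = 10000001 has the form 10xxxxxx — a continuation byte — but there is no preceding leading byte.

invalid (continuation byte with no leading byte)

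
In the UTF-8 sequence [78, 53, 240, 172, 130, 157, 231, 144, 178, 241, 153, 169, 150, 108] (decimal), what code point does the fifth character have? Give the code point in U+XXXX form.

Offset 0: leading byte 0x4E = 01001110 → 1-byte char #1 = 4E.
Offset 1: leading byte 0x35 = 00110101 → 1-byte char #2 = 35.
Offset 2: leading byte 0xF0 = 11110000 → 4-byte char #3 = F0 AC 82 9D.
Offset 6: leading byte 0xE7 = 11100111 → 3-byte char #4 = E7 90 B2.
Offset 9: leading byte 0xF1 = 11110001 → 4-byte char #5 = F1 99 A9 96.
Leading byte 0xF1 = 11110001 matches 11110xxx → 4-byte sequence.
Byte 1: 0xF1 = 11110001, payload 001 (3 bits).
Byte 2: 0x99 = 10011001 (10xxxxxx ✓), payload 011001.
Byte 3: 0xA9 = 10101001 (10xxxxxx ✓), payload 101001.
Byte 4: 0x96 = 10010110 (10xxxxxx ✓), payload 010110.
Concatenate: 001011001101001010110 = 0x59A56 (21 bits → U+59A56).

U+59A56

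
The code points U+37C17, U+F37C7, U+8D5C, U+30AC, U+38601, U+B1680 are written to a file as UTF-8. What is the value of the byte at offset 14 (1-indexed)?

0xAC

1-indexed offset 14 is 0-indexed offset 13.
U+37C17 → 4-byte form F0 B7 B0 97 at offsets 0–3.
U+F37C7 → 4-byte form F3 B3 9F 87 at offsets 4–7.
U+8D5C → 3-byte form E8 B5 9C at offsets 8–10.
U+30AC → 3-byte form E3 82 AC at offsets 11–13.
Offset 13 falls in char 4's range; it's byte 3 of E3 82 AC = 0xAC.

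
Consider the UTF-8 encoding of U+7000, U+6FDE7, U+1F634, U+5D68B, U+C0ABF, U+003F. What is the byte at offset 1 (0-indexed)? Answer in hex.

0x80

U+7000 → 3-byte form E7 80 80 at offsets 0–2.
Offset 1 falls in char 1's range; it's byte 2 of E7 80 80 = 0x80.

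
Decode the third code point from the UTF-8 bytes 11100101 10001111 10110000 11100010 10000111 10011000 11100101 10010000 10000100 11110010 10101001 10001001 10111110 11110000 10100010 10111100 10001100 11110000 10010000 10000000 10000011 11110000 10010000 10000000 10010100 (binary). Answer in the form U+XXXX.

U+5404

Offset 0: leading byte 0xE5 = 11100101 → 3-byte char #1 = E5 8F B0.
Offset 3: leading byte 0xE2 = 11100010 → 3-byte char #2 = E2 87 98.
Offset 6: leading byte 0xE5 = 11100101 → 3-byte char #3 = E5 90 84.
Leading byte 0xE5 = 11100101 matches 1110xxxx → 3-byte sequence.
Byte 1: 0xE5 = 11100101, payload 0101 (4 bits).
Byte 2: 0x90 = 10010000 (10xxxxxx ✓), payload 010000.
Byte 3: 0x84 = 10000100 (10xxxxxx ✓), payload 000100.
Concatenate: 0101010000000100 = 0x5404 (16 bits → U+5404).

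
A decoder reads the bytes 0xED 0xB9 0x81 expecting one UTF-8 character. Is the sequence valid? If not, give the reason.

invalid (encodes a surrogate (U+D800–U+DFFF))

Structurally a 3-byte sequence; payload = 0xDE41.
But 0xDE41 is in U+D800–U+DFFF, the surrogate range. Surrogates are not Unicode scalar values and are forbidden in UTF-8.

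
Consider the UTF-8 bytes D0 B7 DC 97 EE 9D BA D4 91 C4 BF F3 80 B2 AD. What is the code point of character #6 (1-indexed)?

U+C0CAD

Offset 0: leading byte 0xD0 = 11010000 → 2-byte char #1 = D0 B7.
Offset 2: leading byte 0xDC = 11011100 → 2-byte char #2 = DC 97.
Offset 4: leading byte 0xEE = 11101110 → 3-byte char #3 = EE 9D BA.
Offset 7: leading byte 0xD4 = 11010100 → 2-byte char #4 = D4 91.
Offset 9: leading byte 0xC4 = 11000100 → 2-byte char #5 = C4 BF.
Offset 11: leading byte 0xF3 = 11110011 → 4-byte char #6 = F3 80 B2 AD.
Leading byte 0xF3 = 11110011 matches 11110xxx → 4-byte sequence.
Byte 1: 0xF3 = 11110011, payload 011 (3 bits).
Byte 2: 0x80 = 10000000 (10xxxxxx ✓), payload 000000.
Byte 3: 0xB2 = 10110010 (10xxxxxx ✓), payload 110010.
Byte 4: 0xAD = 10101101 (10xxxxxx ✓), payload 101101.
Concatenate: 011000000110010101101 = 0xC0CAD (21 bits → U+C0CAD).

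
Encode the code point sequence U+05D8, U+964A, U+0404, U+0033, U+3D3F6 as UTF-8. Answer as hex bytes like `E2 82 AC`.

U+05D8: 2-byte form → D7 98.
U+964A: 3-byte form → E9 99 8A.
U+0404: 2-byte form → D0 84.
U+0033: 1-byte form → 33.
U+3D3F6: 4-byte form → F0 BD 8F B6.
Concatenated (12 bytes): D7 98 E9 99 8A D0 84 33 F0 BD 8F B6.

D7 98 E9 99 8A D0 84 33 F0 BD 8F B6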